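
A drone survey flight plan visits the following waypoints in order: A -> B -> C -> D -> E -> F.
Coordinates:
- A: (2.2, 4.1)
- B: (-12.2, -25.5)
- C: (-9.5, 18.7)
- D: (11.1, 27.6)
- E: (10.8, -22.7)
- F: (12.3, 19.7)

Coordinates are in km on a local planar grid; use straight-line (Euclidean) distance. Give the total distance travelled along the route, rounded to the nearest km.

Leg distances:
A→B: 32.9 km  (cumulative 32.9 km)
B→C: 44.3 km  (cumulative 77.2 km)
C→D: 22.4 km  (cumulative 99.6 km)
D→E: 50.3 km  (cumulative 149.9 km)
E→F: 42.4 km  (cumulative 192.4 km)
Total route length ≈ 192 km.

192 km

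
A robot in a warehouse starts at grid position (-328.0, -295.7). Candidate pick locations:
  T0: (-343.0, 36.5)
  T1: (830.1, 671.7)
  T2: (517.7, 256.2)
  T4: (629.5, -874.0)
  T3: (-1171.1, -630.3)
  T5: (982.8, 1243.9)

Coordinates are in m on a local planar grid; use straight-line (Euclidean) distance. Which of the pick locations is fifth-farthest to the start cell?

Distance to each, sorted:
T5: 2022.0 m
T1: 1509.0 m
T4: 1118.6 m
T2: 1009.9 m
T3: 907.1 m
T0: 332.5 m
The fifth-farthest is T3 at 907.1 m.

T3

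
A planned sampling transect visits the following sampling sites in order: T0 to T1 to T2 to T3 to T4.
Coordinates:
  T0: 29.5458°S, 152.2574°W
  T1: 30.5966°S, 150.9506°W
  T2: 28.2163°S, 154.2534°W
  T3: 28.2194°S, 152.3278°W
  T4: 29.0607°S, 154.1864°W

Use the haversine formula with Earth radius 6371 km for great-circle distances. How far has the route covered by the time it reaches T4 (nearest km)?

980 km

Leg distances:
T0→T1: 171.7 km  (cumulative 171.7 km)
T1→T2: 415.2 km  (cumulative 586.8 km)
T2→T3: 188.7 km  (cumulative 775.5 km)
T3→T4: 204.1 km  (cumulative 979.6 km)
Cumulative distance at T4 ≈ 980 km.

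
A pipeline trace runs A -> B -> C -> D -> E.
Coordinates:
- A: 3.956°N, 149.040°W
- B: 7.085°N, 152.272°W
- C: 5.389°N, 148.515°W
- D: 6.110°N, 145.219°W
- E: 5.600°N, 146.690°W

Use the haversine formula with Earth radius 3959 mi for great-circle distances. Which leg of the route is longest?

Leg distances:
A→B: 310.1 mi
B→C: 283.4 mi
C→D: 232.0 mi
D→E: 107.1 mi
The longest leg is A–B at 310.1 mi.

A–B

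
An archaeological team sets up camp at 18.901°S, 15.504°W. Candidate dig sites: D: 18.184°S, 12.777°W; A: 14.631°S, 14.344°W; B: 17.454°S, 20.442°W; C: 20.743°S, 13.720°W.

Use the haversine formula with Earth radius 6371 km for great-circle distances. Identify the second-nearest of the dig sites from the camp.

Distances from the camp (18.901°S, 15.504°W):
C: 277.1 km
D: 298.3 km
A: 490.6 km
B: 545.9 km
The second-nearest is D at 298.3 km.

D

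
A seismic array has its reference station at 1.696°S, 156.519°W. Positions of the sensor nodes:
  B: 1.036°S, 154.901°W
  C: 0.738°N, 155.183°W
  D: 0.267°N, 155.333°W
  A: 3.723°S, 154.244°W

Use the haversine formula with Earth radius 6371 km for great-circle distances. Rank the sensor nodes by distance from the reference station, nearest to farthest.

B, D, C, A

Computing each great-circle distance from 1.696°S, 156.519°W:
B 1.036°S, 154.901°W: 194.3 km
D 0.267°N, 155.333°W: 255.0 km
C 0.738°N, 155.183°W: 308.7 km
A 3.723°S, 154.244°W: 338.6 km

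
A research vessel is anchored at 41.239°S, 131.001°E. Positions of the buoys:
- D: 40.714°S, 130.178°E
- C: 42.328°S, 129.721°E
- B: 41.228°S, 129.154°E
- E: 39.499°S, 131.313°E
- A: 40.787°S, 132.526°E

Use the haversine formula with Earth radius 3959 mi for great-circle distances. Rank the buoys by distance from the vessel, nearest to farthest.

D, A, B, C, E

Distances from the vessel:
D 40.714°S, 130.178°E: 56.2 mi
A 40.787°S, 132.526°E: 85.4 mi
B 41.228°S, 129.154°E: 96.0 mi
C 42.328°S, 129.721°E: 100.1 mi
E 39.499°S, 131.313°E: 121.3 mi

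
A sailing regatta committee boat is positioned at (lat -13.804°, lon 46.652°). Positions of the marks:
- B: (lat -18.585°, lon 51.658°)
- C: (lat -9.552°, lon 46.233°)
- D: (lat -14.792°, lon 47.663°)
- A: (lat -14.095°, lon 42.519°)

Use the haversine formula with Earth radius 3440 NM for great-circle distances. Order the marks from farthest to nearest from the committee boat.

Distances from the committee boat:
B (lat -18.585°, lon 51.658°): 407.0 NM
C (lat -9.552°, lon 46.233°): 256.5 NM
A (lat -14.095°, lon 42.519°): 241.5 NM
D (lat -14.792°, lon 47.663°): 83.5 NM

B, C, A, D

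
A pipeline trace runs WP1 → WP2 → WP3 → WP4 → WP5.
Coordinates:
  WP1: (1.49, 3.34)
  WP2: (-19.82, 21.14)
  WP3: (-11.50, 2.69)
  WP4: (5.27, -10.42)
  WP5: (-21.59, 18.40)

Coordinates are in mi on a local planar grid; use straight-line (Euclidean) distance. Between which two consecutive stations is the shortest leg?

Leg distances:
WP1→WP2: 27.8 mi
WP2→WP3: 20.2 mi
WP3→WP4: 21.3 mi
WP4→WP5: 39.4 mi
The shortest leg is WP2–WP3 at 20.2 mi.

WP2–WP3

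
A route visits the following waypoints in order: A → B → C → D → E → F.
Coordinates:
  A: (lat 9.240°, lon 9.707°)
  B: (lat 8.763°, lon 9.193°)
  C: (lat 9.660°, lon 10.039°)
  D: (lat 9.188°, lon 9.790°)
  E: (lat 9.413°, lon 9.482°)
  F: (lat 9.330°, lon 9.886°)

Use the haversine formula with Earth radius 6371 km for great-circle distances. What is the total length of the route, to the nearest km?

Leg distances:
A→B: 77.5 km  (cumulative 77.5 km)
B→C: 136.3 km  (cumulative 213.7 km)
C→D: 59.2 km  (cumulative 272.9 km)
D→E: 42.1 km  (cumulative 314.9 km)
E→F: 45.3 km  (cumulative 360.2 km)
Total route length ≈ 360 km.

360 km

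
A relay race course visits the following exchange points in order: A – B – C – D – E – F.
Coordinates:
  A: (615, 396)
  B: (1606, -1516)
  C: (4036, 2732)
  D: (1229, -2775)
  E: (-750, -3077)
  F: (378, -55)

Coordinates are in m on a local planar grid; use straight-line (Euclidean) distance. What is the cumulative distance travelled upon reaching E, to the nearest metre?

Leg distances:
A→B: 2153.6 m  (cumulative 2153.6 m)
B→C: 4893.9 m  (cumulative 7047.5 m)
C→D: 6181.1 m  (cumulative 13228.6 m)
D→E: 2001.9 m  (cumulative 15230.5 m)
Cumulative distance at E ≈ 15231 m.

15231 m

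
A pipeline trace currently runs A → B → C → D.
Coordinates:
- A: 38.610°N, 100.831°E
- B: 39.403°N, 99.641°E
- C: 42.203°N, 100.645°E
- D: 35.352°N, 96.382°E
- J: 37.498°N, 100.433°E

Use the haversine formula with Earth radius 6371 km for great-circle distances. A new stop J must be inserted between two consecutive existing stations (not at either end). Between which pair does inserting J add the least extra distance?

between C and D

Added distance for inserting J between each consecutive pair:
A–B: 215.8 km
B–C: 423.6 km
C–D: 111.0 km
Smallest added distance is 111.0 km, inserting between C and D.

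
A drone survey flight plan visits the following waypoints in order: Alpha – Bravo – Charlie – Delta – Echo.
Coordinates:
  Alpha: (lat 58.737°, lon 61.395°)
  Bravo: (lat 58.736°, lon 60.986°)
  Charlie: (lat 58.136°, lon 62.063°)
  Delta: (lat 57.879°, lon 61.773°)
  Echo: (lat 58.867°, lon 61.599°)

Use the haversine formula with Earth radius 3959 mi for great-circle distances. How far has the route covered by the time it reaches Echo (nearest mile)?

161 mi

Leg distances:
Alpha→Bravo: 14.7 mi  (cumulative 14.7 mi)
Bravo→Charlie: 56.9 mi  (cumulative 71.6 mi)
Charlie→Delta: 20.7 mi  (cumulative 92.2 mi)
Delta→Echo: 68.6 mi  (cumulative 160.8 mi)
Cumulative distance at Echo ≈ 161 mi.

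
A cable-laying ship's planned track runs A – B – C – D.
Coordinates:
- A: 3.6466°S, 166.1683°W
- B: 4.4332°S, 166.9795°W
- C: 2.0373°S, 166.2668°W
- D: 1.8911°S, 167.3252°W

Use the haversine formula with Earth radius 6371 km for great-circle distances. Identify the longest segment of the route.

Leg distances:
A→B: 125.5 km
B→C: 277.9 km
C→D: 118.7 km
The longest leg is B–C at 277.9 km.

B–C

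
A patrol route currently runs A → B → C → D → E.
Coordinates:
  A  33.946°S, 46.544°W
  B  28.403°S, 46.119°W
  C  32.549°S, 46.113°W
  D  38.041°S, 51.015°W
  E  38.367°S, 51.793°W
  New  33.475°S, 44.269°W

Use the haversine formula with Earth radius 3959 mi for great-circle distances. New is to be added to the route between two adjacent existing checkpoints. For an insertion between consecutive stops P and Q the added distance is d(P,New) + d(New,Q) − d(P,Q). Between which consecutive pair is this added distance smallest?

Added distance for inserting New between each consecutive pair:
A–B: 118.1 mi
B–C: 205.2 mi
C–D: 147.5 mi
D–E: 984.0 mi
Smallest added distance is 118.1 mi, inserting between A and B.

between A and B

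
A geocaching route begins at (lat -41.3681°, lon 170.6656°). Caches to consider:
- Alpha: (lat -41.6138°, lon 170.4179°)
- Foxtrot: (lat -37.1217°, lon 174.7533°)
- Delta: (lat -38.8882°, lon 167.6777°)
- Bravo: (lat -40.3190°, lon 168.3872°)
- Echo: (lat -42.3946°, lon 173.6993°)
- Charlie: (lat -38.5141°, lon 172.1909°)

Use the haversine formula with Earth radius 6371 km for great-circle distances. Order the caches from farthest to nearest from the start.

Distance from the start at (lat -41.3681°, lon 170.6656°) to each:
Foxtrot (lat -37.1217°, lon 174.7533°): 588.8 km
Delta (lat -38.8882°, lon 167.6777°): 374.9 km
Charlie (lat -38.5141°, lon 172.1909°): 342.9 km
Echo (lat -42.3946°, lon 173.6993°): 275.9 km
Bravo (lat -40.3190°, lon 168.3872°): 224.4 km
Alpha (lat -41.6138°, lon 170.4179°): 34.2 km

Foxtrot, Delta, Charlie, Echo, Bravo, Alpha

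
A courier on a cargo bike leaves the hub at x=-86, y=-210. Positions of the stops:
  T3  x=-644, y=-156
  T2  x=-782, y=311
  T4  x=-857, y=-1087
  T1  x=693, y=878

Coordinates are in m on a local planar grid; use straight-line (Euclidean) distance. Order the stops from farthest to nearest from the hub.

Distance from the hub at x=-86, y=-210 to each:
T1 x=693, y=878: 1338.1 m
T4 x=-857, y=-1087: 1167.7 m
T2 x=-782, y=311: 869.4 m
T3 x=-644, y=-156: 560.6 m

T1, T4, T2, T3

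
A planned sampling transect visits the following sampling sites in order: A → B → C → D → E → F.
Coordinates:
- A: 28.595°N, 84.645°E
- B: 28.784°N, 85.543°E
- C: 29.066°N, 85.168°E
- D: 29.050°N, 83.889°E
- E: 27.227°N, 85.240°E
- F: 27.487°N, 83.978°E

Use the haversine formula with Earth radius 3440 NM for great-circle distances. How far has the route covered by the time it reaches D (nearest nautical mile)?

Leg distances:
A→B: 48.6 NM  (cumulative 48.6 NM)
B→C: 26.0 NM  (cumulative 74.6 NM)
C→D: 67.1 NM  (cumulative 141.8 NM)
Cumulative distance at D ≈ 142 NM.

142 NM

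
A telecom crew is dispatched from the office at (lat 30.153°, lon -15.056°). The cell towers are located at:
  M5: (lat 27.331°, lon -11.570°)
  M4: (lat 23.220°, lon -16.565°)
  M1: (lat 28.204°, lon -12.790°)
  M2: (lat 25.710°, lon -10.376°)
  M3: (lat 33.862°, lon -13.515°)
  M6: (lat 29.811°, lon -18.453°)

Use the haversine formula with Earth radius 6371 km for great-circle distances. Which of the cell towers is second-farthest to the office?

M2

Distance to each, sorted:
M4: 785.3 km
M2: 674.7 km
M5: 462.5 km
M3: 437.3 km
M6: 329.4 km
M1: 308.8 km
The second-farthest is M2 at 674.7 km.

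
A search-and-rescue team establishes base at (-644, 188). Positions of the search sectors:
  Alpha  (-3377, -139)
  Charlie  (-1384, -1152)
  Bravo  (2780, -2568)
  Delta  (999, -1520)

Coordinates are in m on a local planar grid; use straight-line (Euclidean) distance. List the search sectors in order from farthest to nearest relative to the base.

Bravo, Alpha, Delta, Charlie

Distance from the base at (-644, 188) to each:
Bravo (2780, -2568): 4395.4 m
Alpha (-3377, -139): 2752.5 m
Delta (999, -1520): 2370.0 m
Charlie (-1384, -1152): 1530.8 m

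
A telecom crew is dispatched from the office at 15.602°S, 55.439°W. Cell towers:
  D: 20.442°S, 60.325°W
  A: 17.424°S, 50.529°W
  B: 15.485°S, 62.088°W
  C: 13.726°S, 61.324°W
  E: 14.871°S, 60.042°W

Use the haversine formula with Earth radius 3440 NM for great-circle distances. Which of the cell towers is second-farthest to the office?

Distance to each, sorted:
D: 402.7 NM
B: 384.7 NM
C: 359.9 NM
A: 303.0 NM
E: 270.2 NM
The second-farthest is B at 384.7 NM.

B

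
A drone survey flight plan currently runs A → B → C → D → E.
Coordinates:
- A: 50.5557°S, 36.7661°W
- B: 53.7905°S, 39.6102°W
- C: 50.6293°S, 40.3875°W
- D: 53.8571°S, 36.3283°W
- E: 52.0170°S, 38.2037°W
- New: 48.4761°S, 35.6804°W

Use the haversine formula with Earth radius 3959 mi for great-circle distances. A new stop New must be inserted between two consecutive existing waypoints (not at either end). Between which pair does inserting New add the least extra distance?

Added distance for inserting New between each consecutive pair:
A–B: 302.5 mi
B–C: 441.9 mi
C–D: 349.6 mi
D–E: 492.5 mi
Smallest added distance is 302.5 mi, inserting between A and B.

between A and B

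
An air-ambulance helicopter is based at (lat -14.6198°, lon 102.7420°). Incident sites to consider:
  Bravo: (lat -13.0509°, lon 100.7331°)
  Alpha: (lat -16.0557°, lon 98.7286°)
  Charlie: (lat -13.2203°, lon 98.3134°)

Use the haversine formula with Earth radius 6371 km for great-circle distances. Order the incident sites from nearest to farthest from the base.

Bravo, Alpha, Charlie

Distances from the base:
Bravo (lat -13.0509°, lon 100.7331°): 278.3 km
Alpha (lat -16.0557°, lon 98.7286°): 459.0 km
Charlie (lat -13.2203°, lon 98.3134°): 502.7 km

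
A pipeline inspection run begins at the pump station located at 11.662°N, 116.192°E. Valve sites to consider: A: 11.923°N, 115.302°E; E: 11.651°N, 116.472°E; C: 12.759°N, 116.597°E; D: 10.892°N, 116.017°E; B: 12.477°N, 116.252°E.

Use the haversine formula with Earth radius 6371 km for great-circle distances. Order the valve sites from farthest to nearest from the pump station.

C, A, B, D, E

Distance from the pump station at 11.662°N, 116.192°E to each:
C 12.759°N, 116.597°E: 129.7 km
A 11.923°N, 115.302°E: 101.1 km
B 12.477°N, 116.252°E: 90.9 km
D 10.892°N, 116.017°E: 87.7 km
E 11.651°N, 116.472°E: 30.5 km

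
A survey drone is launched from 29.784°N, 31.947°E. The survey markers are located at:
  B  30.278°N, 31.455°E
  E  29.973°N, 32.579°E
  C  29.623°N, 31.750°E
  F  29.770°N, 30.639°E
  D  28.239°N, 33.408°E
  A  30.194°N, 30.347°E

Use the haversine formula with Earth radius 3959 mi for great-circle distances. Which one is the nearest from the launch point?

Distances from the launch point (29.784°N, 31.947°E):
C: 16.2 mi
E: 40.1 mi
B: 45.1 mi
F: 78.5 mi
A: 99.9 mi
D: 138.5 mi
The nearest is C at 16.2 mi.

C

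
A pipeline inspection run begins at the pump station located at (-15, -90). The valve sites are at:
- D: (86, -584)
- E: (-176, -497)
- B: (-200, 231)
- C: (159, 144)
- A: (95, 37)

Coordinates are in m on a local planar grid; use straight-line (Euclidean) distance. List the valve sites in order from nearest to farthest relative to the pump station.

Distance from the pump station at (-15, -90) to each:
A (95, 37): 168.0 m
C (159, 144): 291.6 m
B (-200, 231): 370.5 m
E (-176, -497): 437.7 m
D (86, -584): 504.2 m

A, C, B, E, D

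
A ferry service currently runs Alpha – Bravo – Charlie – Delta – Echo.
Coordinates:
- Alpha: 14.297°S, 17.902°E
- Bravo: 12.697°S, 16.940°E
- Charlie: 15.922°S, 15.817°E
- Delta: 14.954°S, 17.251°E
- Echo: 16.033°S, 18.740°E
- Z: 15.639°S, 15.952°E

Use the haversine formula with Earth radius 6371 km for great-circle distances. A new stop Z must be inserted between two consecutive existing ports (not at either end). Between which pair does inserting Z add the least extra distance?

between Bravo and Charlie

Added distance for inserting Z between each consecutive pair:
Alpha–Bravo: 395.1 km
Bravo–Charlie: 0.2 km
Charlie–Delta: 5.8 km
Delta–Echo: 260.6 km
Smallest added distance is 0.2 km, inserting between Bravo and Charlie.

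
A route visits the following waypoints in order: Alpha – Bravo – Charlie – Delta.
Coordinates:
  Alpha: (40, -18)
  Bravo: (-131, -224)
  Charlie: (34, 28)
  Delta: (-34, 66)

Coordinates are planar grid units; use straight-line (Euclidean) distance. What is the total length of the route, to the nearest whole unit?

Leg distances:
Alpha→Bravo: 267.7  (cumulative 267.7)
Bravo→Charlie: 301.2  (cumulative 568.9)
Charlie→Delta: 77.9  (cumulative 646.8)
Total route length ≈ 647.

647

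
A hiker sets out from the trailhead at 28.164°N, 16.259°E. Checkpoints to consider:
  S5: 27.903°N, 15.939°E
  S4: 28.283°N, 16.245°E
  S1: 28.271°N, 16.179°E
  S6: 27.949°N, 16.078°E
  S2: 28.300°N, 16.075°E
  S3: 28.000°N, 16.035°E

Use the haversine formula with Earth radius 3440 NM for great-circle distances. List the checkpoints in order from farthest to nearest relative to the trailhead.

S5, S6, S3, S2, S1, S4

Distances from the trailhead:
S5 27.903°N, 15.939°E: 23.1 NM
S6 27.949°N, 16.078°E: 16.1 NM
S3 28.000°N, 16.035°E: 15.4 NM
S2 28.300°N, 16.075°E: 12.7 NM
S1 28.271°N, 16.179°E: 7.7 NM
S4 28.283°N, 16.245°E: 7.2 NM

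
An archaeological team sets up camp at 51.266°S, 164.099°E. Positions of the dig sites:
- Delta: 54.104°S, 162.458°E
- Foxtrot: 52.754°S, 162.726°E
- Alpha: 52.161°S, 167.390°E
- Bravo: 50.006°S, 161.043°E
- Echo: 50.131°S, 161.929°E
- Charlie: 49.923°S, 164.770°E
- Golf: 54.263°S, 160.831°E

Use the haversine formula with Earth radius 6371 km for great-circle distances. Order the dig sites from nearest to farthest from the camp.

Distance from the camp at 51.266°S, 164.099°E to each:
Charlie 49.923°S, 164.770°E: 156.7 km
Foxtrot 52.754°S, 162.726°E: 190.3 km
Echo 50.131°S, 161.929°E: 198.2 km
Alpha 52.161°S, 167.390°E: 247.6 km
Bravo 50.006°S, 161.043°E: 257.0 km
Delta 54.104°S, 162.458°E: 334.4 km
Golf 54.263°S, 160.831°E: 399.2 km

Charlie, Foxtrot, Echo, Alpha, Bravo, Delta, Golf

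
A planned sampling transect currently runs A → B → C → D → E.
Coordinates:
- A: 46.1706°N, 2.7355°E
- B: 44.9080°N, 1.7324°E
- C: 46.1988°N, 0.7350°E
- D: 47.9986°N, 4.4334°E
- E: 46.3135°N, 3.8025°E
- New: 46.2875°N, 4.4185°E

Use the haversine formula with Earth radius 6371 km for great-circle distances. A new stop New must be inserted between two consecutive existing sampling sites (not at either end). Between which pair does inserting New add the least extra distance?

between D and E

Added distance for inserting New between each consecutive pair:
A–B: 228.7 km
B–C: 379.4 km
C–D: 129.6 km
D–E: 44.3 km
Smallest added distance is 44.3 km, inserting between D and E.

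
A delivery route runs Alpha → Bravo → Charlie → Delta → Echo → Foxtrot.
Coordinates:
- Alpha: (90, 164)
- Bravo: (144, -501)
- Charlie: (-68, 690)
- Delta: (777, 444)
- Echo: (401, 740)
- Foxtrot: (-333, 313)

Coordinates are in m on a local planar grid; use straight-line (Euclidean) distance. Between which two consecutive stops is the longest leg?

Bravo–Charlie

Leg distances:
Alpha→Bravo: 667.2 m
Bravo→Charlie: 1209.7 m
Charlie→Delta: 880.1 m
Delta→Echo: 478.5 m
Echo→Foxtrot: 849.2 m
The longest leg is Bravo–Charlie at 1209.7 m.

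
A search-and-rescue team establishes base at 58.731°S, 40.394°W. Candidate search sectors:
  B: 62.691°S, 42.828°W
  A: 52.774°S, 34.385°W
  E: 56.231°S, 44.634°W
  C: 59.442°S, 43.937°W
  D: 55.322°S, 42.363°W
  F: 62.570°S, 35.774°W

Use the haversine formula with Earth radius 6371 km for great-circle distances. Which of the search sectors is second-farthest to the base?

F

Distances from the base (58.731°S, 40.394°W):
A: 761.0 km
F: 495.3 km
B: 459.7 km
D: 397.3 km
E: 376.0 km
C: 217.3 km
The second-farthest is F at 495.3 km.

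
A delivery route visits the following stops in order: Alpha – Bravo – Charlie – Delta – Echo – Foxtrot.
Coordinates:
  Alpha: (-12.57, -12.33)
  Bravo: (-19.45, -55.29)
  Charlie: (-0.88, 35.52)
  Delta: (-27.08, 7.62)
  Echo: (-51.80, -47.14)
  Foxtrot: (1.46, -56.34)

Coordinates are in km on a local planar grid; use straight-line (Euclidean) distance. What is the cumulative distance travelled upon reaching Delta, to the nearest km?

Leg distances:
Alpha→Bravo: 43.5 km  (cumulative 43.5 km)
Bravo→Charlie: 92.7 km  (cumulative 136.2 km)
Charlie→Delta: 38.3 km  (cumulative 174.5 km)
Cumulative distance at Delta ≈ 174 km.

174 km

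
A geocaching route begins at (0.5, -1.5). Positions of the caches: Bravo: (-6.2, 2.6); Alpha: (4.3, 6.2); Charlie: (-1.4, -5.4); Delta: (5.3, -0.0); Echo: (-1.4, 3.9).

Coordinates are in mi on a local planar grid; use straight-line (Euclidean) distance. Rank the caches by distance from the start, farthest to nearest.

Alpha, Bravo, Echo, Delta, Charlie

Distance from the start at (0.5, -1.5) to each:
Alpha (4.3, 6.2): 8.6 mi
Bravo (-6.2, 2.6): 7.9 mi
Echo (-1.4, 3.9): 5.7 mi
Delta (5.3, -0.0): 5.0 mi
Charlie (-1.4, -5.4): 4.3 mi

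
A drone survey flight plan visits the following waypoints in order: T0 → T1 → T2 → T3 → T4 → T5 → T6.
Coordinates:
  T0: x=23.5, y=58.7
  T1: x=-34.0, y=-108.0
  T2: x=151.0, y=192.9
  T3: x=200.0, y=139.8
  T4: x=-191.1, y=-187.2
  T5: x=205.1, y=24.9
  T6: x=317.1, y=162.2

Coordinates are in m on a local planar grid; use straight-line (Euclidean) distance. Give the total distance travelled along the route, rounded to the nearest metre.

1738 m

Leg distances:
T0→T1: 176.3 m  (cumulative 176.3 m)
T1→T2: 353.2 m  (cumulative 529.6 m)
T2→T3: 72.3 m  (cumulative 601.8 m)
T3→T4: 509.8 m  (cumulative 1111.6 m)
T4→T5: 449.4 m  (cumulative 1561.0 m)
T5→T6: 177.2 m  (cumulative 1738.2 m)
Total route length ≈ 1738 m.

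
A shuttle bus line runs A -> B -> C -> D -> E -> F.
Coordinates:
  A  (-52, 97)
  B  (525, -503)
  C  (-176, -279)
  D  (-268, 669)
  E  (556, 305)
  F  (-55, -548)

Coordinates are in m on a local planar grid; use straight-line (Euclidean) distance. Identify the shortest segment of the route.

B–C

Leg distances:
A→B: 832.4 m
B→C: 735.9 m
C→D: 952.5 m
D→E: 900.8 m
E→F: 1049.3 m
The shortest leg is B–C at 735.9 m.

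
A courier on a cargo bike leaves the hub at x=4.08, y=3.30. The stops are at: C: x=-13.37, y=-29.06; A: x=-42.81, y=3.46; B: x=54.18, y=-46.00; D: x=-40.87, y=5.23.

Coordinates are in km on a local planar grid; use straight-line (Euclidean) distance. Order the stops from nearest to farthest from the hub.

Distance from the hub at x=4.08, y=3.30 to each:
C x=-13.37, y=-29.06: 36.8 km
D x=-40.87, y=5.23: 45.0 km
A x=-42.81, y=3.46: 46.9 km
B x=54.18, y=-46.00: 70.3 km

C, D, A, B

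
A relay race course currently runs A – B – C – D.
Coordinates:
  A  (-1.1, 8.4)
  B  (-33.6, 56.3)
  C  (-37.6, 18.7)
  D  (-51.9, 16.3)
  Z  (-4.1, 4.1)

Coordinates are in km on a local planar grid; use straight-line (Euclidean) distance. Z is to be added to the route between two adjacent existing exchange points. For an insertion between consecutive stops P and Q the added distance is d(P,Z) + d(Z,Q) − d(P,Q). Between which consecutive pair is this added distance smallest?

Added distance for inserting Z between each consecutive pair:
A–B: 7.3 km
B–C: 58.7 km
C–D: 71.4 km
Smallest added distance is 7.3 km, inserting between A and B.

between A and B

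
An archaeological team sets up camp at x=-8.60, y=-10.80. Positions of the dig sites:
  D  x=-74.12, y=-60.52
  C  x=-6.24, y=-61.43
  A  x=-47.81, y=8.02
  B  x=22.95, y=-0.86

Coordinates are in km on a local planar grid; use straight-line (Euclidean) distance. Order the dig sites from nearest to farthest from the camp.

Distances from the camp:
B x=22.95, y=-0.86: 33.1 km
A x=-47.81, y=8.02: 43.5 km
C x=-6.24, y=-61.43: 50.7 km
D x=-74.12, y=-60.52: 82.2 km

B, A, C, D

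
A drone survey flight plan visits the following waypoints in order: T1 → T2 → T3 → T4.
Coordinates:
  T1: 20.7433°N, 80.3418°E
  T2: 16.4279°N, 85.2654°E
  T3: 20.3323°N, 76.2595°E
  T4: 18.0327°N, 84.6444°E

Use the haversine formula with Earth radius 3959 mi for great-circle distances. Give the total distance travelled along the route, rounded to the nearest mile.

1658 mi

Leg distances:
T1→T2: 439.1 mi  (cumulative 439.1 mi)
T2→T3: 649.1 mi  (cumulative 1088.2 mi)
T3→T4: 569.7 mi  (cumulative 1657.9 mi)
Total route length ≈ 1658 mi.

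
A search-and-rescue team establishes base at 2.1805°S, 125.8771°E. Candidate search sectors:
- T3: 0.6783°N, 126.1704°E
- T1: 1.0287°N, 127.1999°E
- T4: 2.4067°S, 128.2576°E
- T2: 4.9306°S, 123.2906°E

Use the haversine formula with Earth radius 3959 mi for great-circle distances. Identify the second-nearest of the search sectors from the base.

T3

Distances from the base (2.1805°S, 125.8771°E):
T4: 165.1 mi
T3: 198.6 mi
T1: 239.8 mi
T2: 260.6 mi
The second-nearest is T3 at 198.6 mi.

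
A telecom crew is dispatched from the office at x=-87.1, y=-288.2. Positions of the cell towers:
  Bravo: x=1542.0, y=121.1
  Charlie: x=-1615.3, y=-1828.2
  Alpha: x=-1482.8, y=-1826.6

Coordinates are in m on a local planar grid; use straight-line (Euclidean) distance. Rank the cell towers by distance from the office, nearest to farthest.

Computing each straight-line distance from x=-87.1, y=-288.2:
Bravo x=1542.0, y=121.1: 1679.7 m
Alpha x=-1482.8, y=-1826.6: 2077.2 m
Charlie x=-1615.3, y=-1828.2: 2169.6 m

Bravo, Alpha, Charlie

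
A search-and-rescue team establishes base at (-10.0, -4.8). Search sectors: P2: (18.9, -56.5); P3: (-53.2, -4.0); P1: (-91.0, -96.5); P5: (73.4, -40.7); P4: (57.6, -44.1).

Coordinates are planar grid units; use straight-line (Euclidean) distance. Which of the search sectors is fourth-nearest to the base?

Distances from the base ((-10.0, -4.8)):
P3: 43.2
P2: 59.2
P4: 78.2
P5: 90.8
P1: 122.4
The fourth-nearest is P5 at 90.8.

P5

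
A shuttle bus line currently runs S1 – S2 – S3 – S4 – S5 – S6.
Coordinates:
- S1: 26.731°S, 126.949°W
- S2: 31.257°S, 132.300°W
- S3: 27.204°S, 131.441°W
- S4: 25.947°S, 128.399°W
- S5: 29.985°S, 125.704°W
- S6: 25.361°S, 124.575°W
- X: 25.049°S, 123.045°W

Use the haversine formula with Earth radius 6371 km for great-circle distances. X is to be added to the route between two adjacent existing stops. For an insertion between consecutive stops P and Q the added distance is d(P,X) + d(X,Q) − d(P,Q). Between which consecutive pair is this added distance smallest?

between S5 and S6

Added distance for inserting X between each consecutive pair:
S1–S2: 848.5 km
S2–S3: 1552.5 km
S3–S4: 1084.8 km
S4–S5: 633.6 km
S5–S6: 240.0 km
Smallest added distance is 240.0 km, inserting between S5 and S6.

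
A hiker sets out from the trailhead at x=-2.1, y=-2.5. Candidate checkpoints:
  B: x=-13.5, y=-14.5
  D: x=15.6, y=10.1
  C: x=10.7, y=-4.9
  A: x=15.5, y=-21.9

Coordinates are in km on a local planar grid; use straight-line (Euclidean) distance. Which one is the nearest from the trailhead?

Distance to each, sorted:
C: 13.0 km
B: 16.6 km
D: 21.7 km
A: 26.2 km
The nearest is C at 13.0 km.

C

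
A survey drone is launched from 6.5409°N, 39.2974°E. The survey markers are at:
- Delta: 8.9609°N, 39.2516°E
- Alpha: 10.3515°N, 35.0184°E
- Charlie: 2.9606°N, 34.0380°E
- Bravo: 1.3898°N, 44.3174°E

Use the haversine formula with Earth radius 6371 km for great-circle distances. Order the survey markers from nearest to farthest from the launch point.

Delta, Alpha, Charlie, Bravo

Distances from the launch point:
Delta 8.9609°N, 39.2516°E: 269.1 km
Alpha 10.3515°N, 35.0184°E: 633.2 km
Charlie 2.9606°N, 34.0380°E: 705.7 km
Bravo 1.3898°N, 44.3174°E: 798.7 km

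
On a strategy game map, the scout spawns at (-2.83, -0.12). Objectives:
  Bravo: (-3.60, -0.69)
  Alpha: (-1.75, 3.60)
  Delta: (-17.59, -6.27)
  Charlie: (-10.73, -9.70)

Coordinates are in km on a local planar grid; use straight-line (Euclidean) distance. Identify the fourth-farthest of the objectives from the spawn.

Bravo

Distances from the spawn ((-2.83, -0.12)):
Delta: 16.0 km
Charlie: 12.4 km
Alpha: 3.9 km
Bravo: 1.0 km
The fourth-farthest is Bravo at 1.0 km.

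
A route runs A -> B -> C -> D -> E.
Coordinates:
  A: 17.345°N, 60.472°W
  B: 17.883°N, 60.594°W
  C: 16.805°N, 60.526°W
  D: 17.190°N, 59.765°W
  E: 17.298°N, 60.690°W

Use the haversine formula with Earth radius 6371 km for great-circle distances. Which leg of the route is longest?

Leg distances:
A→B: 61.2 km
B→C: 120.1 km
C→D: 91.5 km
D→E: 99.0 km
The longest leg is B–C at 120.1 km.

B–C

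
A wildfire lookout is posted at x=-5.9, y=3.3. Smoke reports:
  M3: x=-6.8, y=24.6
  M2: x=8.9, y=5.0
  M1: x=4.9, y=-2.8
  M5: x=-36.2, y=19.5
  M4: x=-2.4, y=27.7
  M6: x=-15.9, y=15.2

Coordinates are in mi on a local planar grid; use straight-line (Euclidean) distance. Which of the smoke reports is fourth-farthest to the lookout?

M6

Distance to each, sorted:
M5: 34.4 mi
M4: 24.6 mi
M3: 21.3 mi
M6: 15.5 mi
M2: 14.9 mi
M1: 12.4 mi
The fourth-farthest is M6 at 15.5 mi.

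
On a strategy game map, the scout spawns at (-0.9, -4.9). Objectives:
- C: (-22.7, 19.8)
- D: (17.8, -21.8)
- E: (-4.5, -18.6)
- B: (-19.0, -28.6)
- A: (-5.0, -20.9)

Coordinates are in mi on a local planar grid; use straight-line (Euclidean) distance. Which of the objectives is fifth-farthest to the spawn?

E

Distances from the spawn ((-0.9, -4.9)):
C: 32.9 mi
B: 29.8 mi
D: 25.2 mi
A: 16.5 mi
E: 14.2 mi
The fifth-farthest is E at 14.2 mi.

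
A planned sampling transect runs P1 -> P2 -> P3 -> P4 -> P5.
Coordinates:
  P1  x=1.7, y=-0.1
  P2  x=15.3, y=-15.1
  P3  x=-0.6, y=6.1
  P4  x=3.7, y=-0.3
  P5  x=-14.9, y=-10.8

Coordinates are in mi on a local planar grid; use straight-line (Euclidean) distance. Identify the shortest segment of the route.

P3–P4

Leg distances:
P1→P2: 20.2 mi
P2→P3: 26.5 mi
P3→P4: 7.7 mi
P4→P5: 21.4 mi
The shortest leg is P3–P4 at 7.7 mi.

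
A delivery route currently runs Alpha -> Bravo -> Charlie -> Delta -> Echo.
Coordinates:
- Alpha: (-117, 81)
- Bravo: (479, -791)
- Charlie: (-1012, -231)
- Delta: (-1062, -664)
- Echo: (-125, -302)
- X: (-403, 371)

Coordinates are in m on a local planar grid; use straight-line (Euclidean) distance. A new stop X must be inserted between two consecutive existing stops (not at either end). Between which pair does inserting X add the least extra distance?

between Bravo and Charlie

Added distance for inserting X between each consecutive pair:
Alpha–Bravo: 809.9 m
Bravo–Charlie: 722.4 m
Charlie–Delta: 1647.4 m
Delta–Echo: 950.7 m
Smallest added distance is 722.4 m, inserting between Bravo and Charlie.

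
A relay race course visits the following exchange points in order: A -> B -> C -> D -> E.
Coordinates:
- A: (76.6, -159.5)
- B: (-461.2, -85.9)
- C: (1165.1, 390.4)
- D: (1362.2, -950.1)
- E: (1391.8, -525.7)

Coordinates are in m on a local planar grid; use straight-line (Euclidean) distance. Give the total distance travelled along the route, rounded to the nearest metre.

Leg distances:
A→B: 542.8 m  (cumulative 542.8 m)
B→C: 1694.6 m  (cumulative 2237.4 m)
C→D: 1354.9 m  (cumulative 3592.3 m)
D→E: 425.4 m  (cumulative 4017.8 m)
Total route length ≈ 4018 m.

4018 m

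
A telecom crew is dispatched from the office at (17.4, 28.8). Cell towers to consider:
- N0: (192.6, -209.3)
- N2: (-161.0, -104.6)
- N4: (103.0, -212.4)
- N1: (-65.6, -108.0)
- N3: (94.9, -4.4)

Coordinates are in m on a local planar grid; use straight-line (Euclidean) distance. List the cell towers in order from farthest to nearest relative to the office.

Distances from the office:
N0 (192.6, -209.3): 295.6 m
N4 (103.0, -212.4): 255.9 m
N2 (-161.0, -104.6): 222.8 m
N1 (-65.6, -108.0): 160.0 m
N3 (94.9, -4.4): 84.3 m

N0, N4, N2, N1, N3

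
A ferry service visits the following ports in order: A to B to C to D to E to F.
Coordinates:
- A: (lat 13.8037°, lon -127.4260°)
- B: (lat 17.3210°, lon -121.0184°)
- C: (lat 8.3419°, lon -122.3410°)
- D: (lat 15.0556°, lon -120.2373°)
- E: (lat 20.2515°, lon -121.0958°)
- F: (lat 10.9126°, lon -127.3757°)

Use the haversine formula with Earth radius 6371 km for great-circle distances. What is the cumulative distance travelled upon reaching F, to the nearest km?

4401 km

Leg distances:
A→B: 789.8 km  (cumulative 789.8 km)
B→C: 1008.7 km  (cumulative 1798.5 km)
C→D: 780.8 km  (cumulative 2579.3 km)
D→E: 584.9 km  (cumulative 3164.2 km)
E→F: 1236.7 km  (cumulative 4400.9 km)
Cumulative distance at F ≈ 4401 km.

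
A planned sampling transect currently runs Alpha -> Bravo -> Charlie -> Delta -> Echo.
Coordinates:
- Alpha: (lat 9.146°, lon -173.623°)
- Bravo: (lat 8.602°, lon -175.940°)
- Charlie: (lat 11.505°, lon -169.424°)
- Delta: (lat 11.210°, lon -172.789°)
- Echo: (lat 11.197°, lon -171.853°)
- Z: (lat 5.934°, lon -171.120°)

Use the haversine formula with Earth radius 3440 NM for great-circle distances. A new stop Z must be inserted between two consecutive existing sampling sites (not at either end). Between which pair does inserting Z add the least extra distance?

Added distance for inserting Z between each consecutive pair:
Alpha–Bravo: 431.1 NM
Bravo–Charlie: 255.2 NM
Charlie–Delta: 482.3 NM
Delta–Echo: 595.7 NM
Smallest added distance is 255.2 NM, inserting between Bravo and Charlie.

between Bravo and Charlie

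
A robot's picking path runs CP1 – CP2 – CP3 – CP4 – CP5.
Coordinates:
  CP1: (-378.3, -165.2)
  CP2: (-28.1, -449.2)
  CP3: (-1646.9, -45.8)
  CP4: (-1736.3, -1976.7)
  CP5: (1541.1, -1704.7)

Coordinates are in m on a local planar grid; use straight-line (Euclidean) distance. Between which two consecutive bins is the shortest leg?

CP1–CP2

Leg distances:
CP1→CP2: 450.9 m
CP2→CP3: 1668.3 m
CP3→CP4: 1933.0 m
CP4→CP5: 3288.7 m
The shortest leg is CP1–CP2 at 450.9 m.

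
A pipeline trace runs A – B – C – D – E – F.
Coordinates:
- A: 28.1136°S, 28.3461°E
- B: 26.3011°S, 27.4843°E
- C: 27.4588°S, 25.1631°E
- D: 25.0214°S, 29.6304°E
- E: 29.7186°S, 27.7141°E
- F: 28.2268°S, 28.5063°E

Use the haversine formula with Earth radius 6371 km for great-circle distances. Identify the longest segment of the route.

D–E

Leg distances:
A→B: 218.8 km
B→C: 263.8 km
C→D: 521.4 km
D→E: 555.5 km
E→F: 182.9 km
The longest leg is D–E at 555.5 km.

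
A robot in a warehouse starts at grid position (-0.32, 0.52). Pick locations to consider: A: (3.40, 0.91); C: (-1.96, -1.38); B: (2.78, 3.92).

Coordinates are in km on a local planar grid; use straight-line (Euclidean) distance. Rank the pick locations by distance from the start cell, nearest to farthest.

Distances from the start cell:
C (-1.96, -1.38): 2.5 km
A (3.40, 0.91): 3.7 km
B (2.78, 3.92): 4.6 km

C, A, B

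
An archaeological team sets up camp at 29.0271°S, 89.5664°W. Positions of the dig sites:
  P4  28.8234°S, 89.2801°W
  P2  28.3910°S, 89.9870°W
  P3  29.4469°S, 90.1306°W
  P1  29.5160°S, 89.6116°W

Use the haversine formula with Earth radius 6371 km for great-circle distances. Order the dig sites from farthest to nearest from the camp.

P2, P3, P1, P4

Computing each great-circle distance from 29.0271°S, 89.5664°W:
P2 28.3910°S, 89.9870°W: 81.8 km
P3 29.4469°S, 90.1306°W: 71.9 km
P1 29.5160°S, 89.6116°W: 54.5 km
P4 28.8234°S, 89.2801°W: 35.9 km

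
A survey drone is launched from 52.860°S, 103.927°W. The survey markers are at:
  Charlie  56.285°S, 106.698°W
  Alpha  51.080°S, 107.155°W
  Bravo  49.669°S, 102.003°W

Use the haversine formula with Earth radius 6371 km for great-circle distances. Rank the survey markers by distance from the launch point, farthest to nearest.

Charlie, Bravo, Alpha

Computing each great-circle distance from 52.860°S, 103.927°W:
Charlie 56.285°S, 106.698°W: 420.6 km
Bravo 49.669°S, 102.003°W: 379.2 km
Alpha 51.080°S, 107.155°W: 296.7 km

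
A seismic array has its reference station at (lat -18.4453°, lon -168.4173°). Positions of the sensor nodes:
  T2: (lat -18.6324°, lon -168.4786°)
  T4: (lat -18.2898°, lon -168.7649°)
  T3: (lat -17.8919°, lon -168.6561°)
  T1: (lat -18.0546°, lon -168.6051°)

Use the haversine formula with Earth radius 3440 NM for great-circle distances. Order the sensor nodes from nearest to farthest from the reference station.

Distances from the reference station:
T2 (lat -18.6324°, lon -168.4786°): 11.8 NM
T4 (lat -18.2898°, lon -168.7649°): 21.9 NM
T1 (lat -18.0546°, lon -168.6051°): 25.8 NM
T3 (lat -17.8919°, lon -168.6561°): 35.9 NM

T2, T4, T1, T3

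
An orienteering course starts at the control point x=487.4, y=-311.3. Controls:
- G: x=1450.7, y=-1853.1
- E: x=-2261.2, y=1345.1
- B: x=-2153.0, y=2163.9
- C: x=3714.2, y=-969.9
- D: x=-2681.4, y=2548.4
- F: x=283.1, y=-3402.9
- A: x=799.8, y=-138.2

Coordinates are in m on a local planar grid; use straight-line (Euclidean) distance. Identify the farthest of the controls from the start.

D

Distances from the start (x=487.4, y=-311.3):
D: 4268.4 m
B: 3619.2 m
C: 3293.3 m
E: 3209.1 m
F: 3098.3 m
G: 1818.0 m
A: 357.2 m
The farthest is D at 4268.4 m.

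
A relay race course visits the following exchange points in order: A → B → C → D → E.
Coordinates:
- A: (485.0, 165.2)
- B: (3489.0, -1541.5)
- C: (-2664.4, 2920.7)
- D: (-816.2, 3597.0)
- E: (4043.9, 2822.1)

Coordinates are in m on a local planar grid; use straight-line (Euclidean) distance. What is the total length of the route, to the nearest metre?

17946 m

Leg distances:
A→B: 3455.0 m  (cumulative 3455.0 m)
B→C: 7601.0 m  (cumulative 11056.0 m)
C→D: 1968.1 m  (cumulative 13024.0 m)
D→E: 4921.5 m  (cumulative 17945.5 m)
Total route length ≈ 17946 m.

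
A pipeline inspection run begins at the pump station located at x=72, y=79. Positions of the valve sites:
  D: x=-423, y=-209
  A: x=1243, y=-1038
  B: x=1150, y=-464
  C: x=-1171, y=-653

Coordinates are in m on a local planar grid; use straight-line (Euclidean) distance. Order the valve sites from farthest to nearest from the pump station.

A, C, B, D

Distances from the pump station:
A x=1243, y=-1038: 1618.3 m
C x=-1171, y=-653: 1442.5 m
B x=1150, y=-464: 1207.0 m
D x=-423, y=-209: 572.7 m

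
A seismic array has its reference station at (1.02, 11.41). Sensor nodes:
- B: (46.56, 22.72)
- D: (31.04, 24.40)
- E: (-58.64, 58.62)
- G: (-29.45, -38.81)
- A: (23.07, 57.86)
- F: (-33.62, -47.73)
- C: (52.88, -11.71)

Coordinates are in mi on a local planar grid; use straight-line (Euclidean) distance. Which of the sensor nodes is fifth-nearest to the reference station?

G

Distances from the reference station ((1.02, 11.41)):
D: 32.7 mi
B: 46.9 mi
A: 51.4 mi
C: 56.8 mi
G: 58.7 mi
F: 68.5 mi
E: 76.1 mi
The fifth-nearest is G at 58.7 mi.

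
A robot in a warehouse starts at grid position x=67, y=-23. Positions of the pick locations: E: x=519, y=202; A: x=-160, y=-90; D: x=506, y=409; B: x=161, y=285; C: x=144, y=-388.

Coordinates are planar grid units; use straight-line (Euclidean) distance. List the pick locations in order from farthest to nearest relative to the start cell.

Computing each straight-line distance from x=67, y=-23:
D x=506, y=409: 615.9
E x=519, y=202: 504.9
C x=144, y=-388: 373.0
B x=161, y=285: 322.0
A x=-160, y=-90: 236.7

D, E, C, B, A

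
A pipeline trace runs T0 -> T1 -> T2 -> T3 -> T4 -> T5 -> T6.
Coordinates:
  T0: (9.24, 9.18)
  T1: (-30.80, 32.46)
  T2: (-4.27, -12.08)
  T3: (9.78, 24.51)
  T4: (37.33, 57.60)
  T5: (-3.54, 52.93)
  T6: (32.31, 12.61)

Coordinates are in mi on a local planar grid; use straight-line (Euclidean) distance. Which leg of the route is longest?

Leg distances:
T0→T1: 46.3 mi
T1→T2: 51.8 mi
T2→T3: 39.2 mi
T3→T4: 43.1 mi
T4→T5: 41.1 mi
T5→T6: 54.0 mi
The longest leg is T5–T6 at 54.0 mi.

T5–T6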